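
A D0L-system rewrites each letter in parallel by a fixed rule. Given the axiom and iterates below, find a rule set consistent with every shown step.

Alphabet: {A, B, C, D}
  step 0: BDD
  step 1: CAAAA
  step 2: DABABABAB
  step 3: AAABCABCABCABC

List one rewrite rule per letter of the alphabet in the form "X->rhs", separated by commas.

  step 2 ⇒ step 3: DABABABAB ⇒ AA·AB·C·AB·C·AB·C·AB·C
    A ↦ AB
    B ↦ C
    D ↦ AA
  step 1 ⇒ step 2: CAAAA ⇒ D·AB·AB·AB·AB
    C ↦ D

A->AB, B->C, C->D, D->AA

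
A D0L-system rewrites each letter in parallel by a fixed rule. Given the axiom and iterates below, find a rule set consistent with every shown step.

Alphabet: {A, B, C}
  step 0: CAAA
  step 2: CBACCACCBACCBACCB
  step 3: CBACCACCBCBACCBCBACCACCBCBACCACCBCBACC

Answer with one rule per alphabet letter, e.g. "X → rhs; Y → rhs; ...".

  step 2 ⇒ step 3: CBACCACCBACCBACCB ⇒ CB·ACC·AC·CB·CB·AC·CB·CB·ACC·AC·CB·CB·ACC·AC·CB·CB·ACC
    A ↦ AC
    B ↦ ACC
    C ↦ CB

A->AC, B->ACC, C->CB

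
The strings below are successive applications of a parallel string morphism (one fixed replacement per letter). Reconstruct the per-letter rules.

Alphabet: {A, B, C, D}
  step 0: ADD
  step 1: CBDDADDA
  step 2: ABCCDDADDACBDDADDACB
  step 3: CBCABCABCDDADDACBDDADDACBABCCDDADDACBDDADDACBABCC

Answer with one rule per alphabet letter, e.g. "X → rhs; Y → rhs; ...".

  step 2 ⇒ step 3: ABCCDDADDACBDDADDACB ⇒ CB·C·ABC·ABC·DDA·DDA·CB·DDA·DDA·CB·ABC·C·DDA·DDA·CB·DDA·DDA·CB·ABC·C
    A ↦ CB
    B ↦ C
    C ↦ ABC
    D ↦ DDA

A->CB, B->C, C->ABC, D->DDA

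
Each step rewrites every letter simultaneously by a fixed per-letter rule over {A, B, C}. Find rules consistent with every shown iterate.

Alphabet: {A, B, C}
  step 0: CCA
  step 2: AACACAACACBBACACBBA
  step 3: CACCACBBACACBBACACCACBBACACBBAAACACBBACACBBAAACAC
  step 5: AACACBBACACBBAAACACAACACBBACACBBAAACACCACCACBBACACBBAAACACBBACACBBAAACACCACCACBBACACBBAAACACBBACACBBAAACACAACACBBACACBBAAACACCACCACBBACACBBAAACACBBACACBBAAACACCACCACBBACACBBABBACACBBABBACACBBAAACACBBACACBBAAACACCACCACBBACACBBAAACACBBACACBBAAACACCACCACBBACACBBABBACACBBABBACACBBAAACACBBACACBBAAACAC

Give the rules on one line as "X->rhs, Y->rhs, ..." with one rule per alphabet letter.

  step 2 ⇒ step 3: AACACAACACBBACACBBA ⇒ CAC·CAC·BBA·CAC·BBA·CAC·CAC·BBA·CAC·BBA·A·A·CAC·BBA·CAC·BBA·A·A·CAC
    A ↦ CAC
    B ↦ A
    C ↦ BBA

A->CAC, B->A, C->BBA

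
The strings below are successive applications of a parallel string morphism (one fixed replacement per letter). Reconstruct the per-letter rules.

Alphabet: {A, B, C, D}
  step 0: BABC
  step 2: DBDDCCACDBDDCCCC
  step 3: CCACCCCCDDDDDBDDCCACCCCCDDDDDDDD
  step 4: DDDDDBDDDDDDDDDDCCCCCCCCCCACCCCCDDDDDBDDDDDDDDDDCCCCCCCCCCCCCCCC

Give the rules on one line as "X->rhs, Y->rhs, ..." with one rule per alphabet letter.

A->DB, B->AC, C->DD, D->CC

  step 3 ⇒ step 4: CCACCCCCDDDDDBDDCCACCCCCDDDDDDDD ⇒ DD·DD·DB·DD·DD·DD·DD·DD·CC·CC·CC·CC·CC·AC·CC·CC·DD·DD·DB·DD·DD·DD·DD·DD·CC·CC·CC·CC·CC·CC·CC·CC
    A ↦ DB
    B ↦ AC
    C ↦ DD
    D ↦ CC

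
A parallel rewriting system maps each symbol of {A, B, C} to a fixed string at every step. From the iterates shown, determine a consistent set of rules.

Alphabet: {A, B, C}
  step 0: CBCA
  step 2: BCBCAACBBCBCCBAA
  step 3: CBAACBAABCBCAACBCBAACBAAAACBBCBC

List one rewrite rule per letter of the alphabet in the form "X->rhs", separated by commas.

  step 2 ⇒ step 3: BCBCAACBBCBCCBAA ⇒ CB·AA·CB·AA·BC·BC·AA·CB·CB·AA·CB·AA·AA·CB·BC·BC
    A ↦ BC
    B ↦ CB
    C ↦ AA

A->BC, B->CB, C->AA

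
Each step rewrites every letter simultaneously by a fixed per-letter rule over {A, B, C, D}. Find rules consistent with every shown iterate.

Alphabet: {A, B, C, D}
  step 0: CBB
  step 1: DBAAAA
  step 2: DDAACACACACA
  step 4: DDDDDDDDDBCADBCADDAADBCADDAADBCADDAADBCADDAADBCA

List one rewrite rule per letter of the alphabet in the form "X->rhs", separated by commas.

  step 1 ⇒ step 2: DBAAAA ⇒ DD·AA·CA·CA·CA·CA
    A ↦ CA
    B ↦ AA
    D ↦ DD
  step 0 ⇒ step 1: CBB ⇒ DB·AA·AA
    C ↦ DB

A->CA, B->AA, C->DB, D->DD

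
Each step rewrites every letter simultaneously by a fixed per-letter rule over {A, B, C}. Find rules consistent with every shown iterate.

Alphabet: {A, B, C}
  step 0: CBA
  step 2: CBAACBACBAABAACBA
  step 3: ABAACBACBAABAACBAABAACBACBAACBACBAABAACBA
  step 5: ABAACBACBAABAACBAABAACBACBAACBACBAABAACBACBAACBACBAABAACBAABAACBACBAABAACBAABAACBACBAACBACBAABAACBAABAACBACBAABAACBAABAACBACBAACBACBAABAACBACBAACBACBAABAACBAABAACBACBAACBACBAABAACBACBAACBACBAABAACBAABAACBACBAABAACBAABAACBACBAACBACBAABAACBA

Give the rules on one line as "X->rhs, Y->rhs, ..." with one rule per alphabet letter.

  step 2 ⇒ step 3: CBAACBACBAABAACBA ⇒ ABA·A·CBA·CBA·ABA·A·CBA·ABA·A·CBA·CBA·A·CBA·CBA·ABA·A·CBA
    A ↦ CBA
    B ↦ A
    C ↦ ABA

A->CBA, B->A, C->ABA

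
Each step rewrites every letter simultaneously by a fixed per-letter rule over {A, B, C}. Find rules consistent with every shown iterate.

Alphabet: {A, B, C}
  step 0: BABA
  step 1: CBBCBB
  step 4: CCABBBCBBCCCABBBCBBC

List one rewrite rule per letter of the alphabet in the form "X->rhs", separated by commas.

A->BB, B->C, C->AB

  step 0 ⇒ step 1: BABA ⇒ C·BB·C·BB
    A ↦ BB
    B ↦ C
    C ↦ AB  (constrained at step 1)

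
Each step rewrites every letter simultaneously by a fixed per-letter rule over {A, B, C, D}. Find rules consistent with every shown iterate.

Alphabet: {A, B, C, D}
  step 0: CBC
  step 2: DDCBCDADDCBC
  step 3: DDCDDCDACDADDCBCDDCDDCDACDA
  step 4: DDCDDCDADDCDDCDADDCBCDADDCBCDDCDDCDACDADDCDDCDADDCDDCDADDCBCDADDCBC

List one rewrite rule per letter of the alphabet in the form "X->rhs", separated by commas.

  step 3 ⇒ step 4: DDCDDCDACDADDCBCDDCDDCDACDA ⇒ DDC·DDC·DA·DDC·DDC·DA·DDC·BC·DA·DDC·BC·DDC·DDC·DA·C·DA·DDC·DDC·DA·DDC·DDC·DA·DDC·BC·DA·DDC·BC
    A ↦ BC
    B ↦ C
    C ↦ DA
    D ↦ DDC

A->BC, B->C, C->DA, D->DDC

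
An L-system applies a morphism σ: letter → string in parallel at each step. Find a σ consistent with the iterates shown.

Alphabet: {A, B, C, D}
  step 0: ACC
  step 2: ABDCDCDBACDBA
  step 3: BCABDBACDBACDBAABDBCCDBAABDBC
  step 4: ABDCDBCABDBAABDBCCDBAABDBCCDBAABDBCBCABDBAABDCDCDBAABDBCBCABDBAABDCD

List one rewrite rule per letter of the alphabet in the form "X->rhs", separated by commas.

A->BC, B->ABD, C->CD, D->BA

  step 3 ⇒ step 4: BCABDBACDBACDBAABDBCCDBAABDBC ⇒ ABD·CD·BC·ABD·BA·ABD·BC·CD·BA·ABD·BC·CD·BA·ABD·BC·BC·ABD·BA·ABD·CD·CD·BA·ABD·BC·BC·ABD·BA·ABD·CD
    A ↦ BC
    B ↦ ABD
    C ↦ CD
    D ↦ BA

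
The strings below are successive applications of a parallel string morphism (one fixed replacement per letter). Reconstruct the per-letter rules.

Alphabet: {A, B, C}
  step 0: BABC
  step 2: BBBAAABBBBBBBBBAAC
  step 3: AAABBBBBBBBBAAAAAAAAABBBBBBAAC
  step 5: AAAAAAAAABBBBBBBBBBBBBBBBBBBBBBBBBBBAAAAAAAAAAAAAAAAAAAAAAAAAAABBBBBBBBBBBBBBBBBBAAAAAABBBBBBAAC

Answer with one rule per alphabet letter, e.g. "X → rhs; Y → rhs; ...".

  step 2 ⇒ step 3: BBBAAABBBBBBBBBAAC ⇒ A·A·A·BBB·BBB·BBB·A·A·A·A·A·A·A·A·A·BBB·BBB·AAC
    A ↦ BBB
    B ↦ A
    C ↦ AAC

A->BBB, B->A, C->AAC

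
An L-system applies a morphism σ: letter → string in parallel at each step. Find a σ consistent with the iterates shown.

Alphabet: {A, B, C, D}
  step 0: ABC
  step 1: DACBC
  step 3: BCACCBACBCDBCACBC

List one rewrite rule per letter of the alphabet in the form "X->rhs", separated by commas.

  step 0 ⇒ step 1: ABC ⇒ D·AC·BC
    A ↦ D
    B ↦ AC
    C ↦ BC
    D ↦ CB  (constrained at step 1)

A->D, B->AC, C->BC, D->CB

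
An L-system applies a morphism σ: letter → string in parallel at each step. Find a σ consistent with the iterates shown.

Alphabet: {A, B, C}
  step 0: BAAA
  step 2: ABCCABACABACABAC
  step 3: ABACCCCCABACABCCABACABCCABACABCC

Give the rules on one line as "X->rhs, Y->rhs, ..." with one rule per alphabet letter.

A->AB, B->AC, C->CC

  step 2 ⇒ step 3: ABCCABACABACABAC ⇒ AB·AC·CC·CC·AB·AC·AB·CC·AB·AC·AB·CC·AB·AC·AB·CC
    A ↦ AB
    B ↦ AC
    C ↦ CC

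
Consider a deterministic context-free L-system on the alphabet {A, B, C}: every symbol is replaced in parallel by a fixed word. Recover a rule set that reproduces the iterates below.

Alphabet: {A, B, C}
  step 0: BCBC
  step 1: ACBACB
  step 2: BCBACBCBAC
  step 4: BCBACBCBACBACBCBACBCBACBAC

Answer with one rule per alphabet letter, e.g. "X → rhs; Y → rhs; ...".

A->BC, B->AC, C->B

  step 1 ⇒ step 2: ACBACB ⇒ BC·B·AC·BC·B·AC
    A ↦ BC
    B ↦ AC
    C ↦ B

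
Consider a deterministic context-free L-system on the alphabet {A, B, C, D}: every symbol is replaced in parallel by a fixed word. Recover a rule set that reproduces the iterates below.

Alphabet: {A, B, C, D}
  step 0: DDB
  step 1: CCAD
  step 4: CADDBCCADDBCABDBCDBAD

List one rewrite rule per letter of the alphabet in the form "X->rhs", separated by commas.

A->DB, B->AD, C->AB, D->C

  step 0 ⇒ step 1: DDB ⇒ C·C·AD
    B ↦ AD
    D ↦ C
    A ↦ DB  (constrained at step 1)
    C ↦ AB  (constrained at step 1)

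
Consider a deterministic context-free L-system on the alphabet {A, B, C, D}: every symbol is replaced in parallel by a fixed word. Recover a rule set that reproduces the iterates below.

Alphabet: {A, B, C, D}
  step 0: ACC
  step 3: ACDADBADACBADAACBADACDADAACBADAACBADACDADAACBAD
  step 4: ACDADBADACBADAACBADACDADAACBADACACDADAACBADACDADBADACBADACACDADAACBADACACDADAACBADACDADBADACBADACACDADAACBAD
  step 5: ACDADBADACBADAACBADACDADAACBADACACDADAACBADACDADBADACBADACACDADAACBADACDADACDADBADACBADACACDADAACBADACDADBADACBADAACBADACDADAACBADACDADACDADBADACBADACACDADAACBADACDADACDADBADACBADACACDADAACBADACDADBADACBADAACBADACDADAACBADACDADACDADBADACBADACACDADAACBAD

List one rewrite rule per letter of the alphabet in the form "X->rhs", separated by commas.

  step 4 ⇒ step 5: ACDADBADACBADAACBADACDADAACBADACACDADAACBADACDADBADACBADACACDADAACBADACACDADAACBADACDADBADACBADACACDADAACBAD ⇒ AC·DAD·BAD·AC·BAD·A·AC·BAD·AC·DAD·A·AC·BAD·AC·AC·DAD·A·AC·BAD·AC·DAD·BAD·AC·BAD·AC·AC·DAD·A·AC·BAD·AC·DAD·AC·DAD·BAD·AC·BAD·AC·AC·DAD·A·AC·BAD·AC·DAD·BAD·AC·BAD·A·AC·BAD·AC·DAD·A·AC·BAD·AC·DAD·AC·DAD·BAD·AC·BAD·AC·AC·DAD·A·AC·BAD·AC·DAD·AC·DAD·BAD·AC·BAD·AC·AC·DAD·A·AC·BAD·AC·DAD·BAD·AC·BAD·A·AC·BAD·AC·DAD·A·AC·BAD·AC·DAD·AC·DAD·BAD·AC·BAD·AC·AC·DAD·A·AC·BAD
    A ↦ AC
    B ↦ A
    C ↦ DAD
    D ↦ BAD

A->AC, B->A, C->DAD, D->BAD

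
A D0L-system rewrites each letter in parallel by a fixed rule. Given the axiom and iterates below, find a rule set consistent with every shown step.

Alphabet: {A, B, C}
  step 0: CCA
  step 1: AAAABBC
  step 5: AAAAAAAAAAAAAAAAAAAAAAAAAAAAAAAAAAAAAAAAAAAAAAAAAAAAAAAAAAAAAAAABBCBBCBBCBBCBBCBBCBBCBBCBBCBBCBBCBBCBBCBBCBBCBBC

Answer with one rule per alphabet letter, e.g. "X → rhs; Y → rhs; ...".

A->BBC, B->A, C->AA

  step 0 ⇒ step 1: CCA ⇒ AA·AA·BBC
    A ↦ BBC
    C ↦ AA
    B ↦ A  (constrained at step 1)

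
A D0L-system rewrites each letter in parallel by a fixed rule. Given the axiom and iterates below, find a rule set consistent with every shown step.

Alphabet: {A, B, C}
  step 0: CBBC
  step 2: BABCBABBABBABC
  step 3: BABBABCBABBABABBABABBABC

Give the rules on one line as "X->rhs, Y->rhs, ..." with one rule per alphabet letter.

  step 2 ⇒ step 3: BABCBABBABBABC ⇒ BA·B·BA·BC·BA·B·BA·BA·B·BA·BA·B·BA·BC
    A ↦ B
    B ↦ BA
    C ↦ BC

A->B, B->BA, C->BC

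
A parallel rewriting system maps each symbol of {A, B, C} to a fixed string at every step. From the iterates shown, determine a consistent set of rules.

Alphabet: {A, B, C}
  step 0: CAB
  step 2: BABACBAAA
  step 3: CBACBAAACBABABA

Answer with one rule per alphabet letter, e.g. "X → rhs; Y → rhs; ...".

A->BA, B->C, C->AA

  step 2 ⇒ step 3: BABACBAAA ⇒ C·BA·C·BA·AA·C·BA·BA·BA
    A ↦ BA
    B ↦ C
    C ↦ AA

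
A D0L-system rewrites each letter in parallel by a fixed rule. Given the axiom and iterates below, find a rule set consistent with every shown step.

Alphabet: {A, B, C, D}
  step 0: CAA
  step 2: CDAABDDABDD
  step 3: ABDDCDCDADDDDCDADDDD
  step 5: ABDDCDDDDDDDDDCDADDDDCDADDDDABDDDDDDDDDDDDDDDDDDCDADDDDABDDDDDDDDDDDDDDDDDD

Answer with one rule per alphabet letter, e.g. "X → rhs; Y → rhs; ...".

A->CD, B->A, C->AB, D->DD

  step 2 ⇒ step 3: CDAABDDABDD ⇒ AB·DD·CD·CD·A·DD·DD·CD·A·DD·DD
    A ↦ CD
    B ↦ A
    C ↦ AB
    D ↦ DD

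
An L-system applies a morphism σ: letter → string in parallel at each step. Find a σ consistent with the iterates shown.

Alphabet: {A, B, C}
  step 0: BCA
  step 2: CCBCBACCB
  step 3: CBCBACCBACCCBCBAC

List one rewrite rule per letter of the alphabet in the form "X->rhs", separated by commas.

  step 2 ⇒ step 3: CCBCBACCB ⇒ CB·CB·AC·CB·AC·C·CB·CB·AC
    A ↦ C
    B ↦ AC
    C ↦ CB

A->C, B->AC, C->CB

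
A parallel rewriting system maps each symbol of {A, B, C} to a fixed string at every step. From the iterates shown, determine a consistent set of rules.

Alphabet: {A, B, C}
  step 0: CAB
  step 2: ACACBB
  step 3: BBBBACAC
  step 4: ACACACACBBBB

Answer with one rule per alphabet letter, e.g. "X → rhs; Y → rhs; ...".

  step 3 ⇒ step 4: BBBBACAC ⇒ AC·AC·AC·AC·B·B·B·B
    A ↦ B
    B ↦ AC
    C ↦ B

A->B, B->AC, C->B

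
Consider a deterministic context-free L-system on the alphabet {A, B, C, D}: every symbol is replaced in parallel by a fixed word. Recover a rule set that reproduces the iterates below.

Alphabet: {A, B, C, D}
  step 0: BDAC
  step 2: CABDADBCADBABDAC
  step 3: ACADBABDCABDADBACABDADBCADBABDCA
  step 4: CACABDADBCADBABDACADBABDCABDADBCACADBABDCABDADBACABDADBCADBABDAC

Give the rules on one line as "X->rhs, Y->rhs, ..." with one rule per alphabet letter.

  step 3 ⇒ step 4: ACADBABDCABDADBACABDADBCADBABDCA ⇒ C·A·C·ABD·ADB·C·ADB·ABD·A·C·ADB·ABD·C·ABD·ADB·C·A·C·ADB·ABD·C·ABD·ADB·A·C·ABD·ADB·C·ADB·ABD·A·C
    A ↦ C
    B ↦ ADB
    C ↦ A
    D ↦ ABD

A->C, B->ADB, C->A, D->ABD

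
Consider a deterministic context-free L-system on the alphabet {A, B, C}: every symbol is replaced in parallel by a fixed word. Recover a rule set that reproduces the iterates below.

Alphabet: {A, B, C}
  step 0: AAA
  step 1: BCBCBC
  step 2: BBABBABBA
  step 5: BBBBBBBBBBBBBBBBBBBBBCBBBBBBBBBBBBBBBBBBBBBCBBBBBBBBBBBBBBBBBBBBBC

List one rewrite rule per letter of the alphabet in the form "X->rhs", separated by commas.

  step 1 ⇒ step 2: BCBCBC ⇒ BB·A·BB·A·BB·A
    B ↦ BB
    C ↦ A
  step 0 ⇒ step 1: AAA ⇒ BC·BC·BC
    A ↦ BC

A->BC, B->BB, C->A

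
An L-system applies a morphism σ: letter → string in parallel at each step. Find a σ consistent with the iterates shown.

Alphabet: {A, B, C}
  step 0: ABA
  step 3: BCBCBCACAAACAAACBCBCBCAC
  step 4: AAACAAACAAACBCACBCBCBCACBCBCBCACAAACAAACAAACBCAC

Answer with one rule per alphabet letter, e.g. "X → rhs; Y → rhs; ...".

A->BC, B->AA, C->AC

  step 3 ⇒ step 4: BCBCBCACAAACAAACBCBCBCAC ⇒ AA·AC·AA·AC·AA·AC·BC·AC·BC·BC·BC·AC·BC·BC·BC·AC·AA·AC·AA·AC·AA·AC·BC·AC
    A ↦ BC
    B ↦ AA
    C ↦ AC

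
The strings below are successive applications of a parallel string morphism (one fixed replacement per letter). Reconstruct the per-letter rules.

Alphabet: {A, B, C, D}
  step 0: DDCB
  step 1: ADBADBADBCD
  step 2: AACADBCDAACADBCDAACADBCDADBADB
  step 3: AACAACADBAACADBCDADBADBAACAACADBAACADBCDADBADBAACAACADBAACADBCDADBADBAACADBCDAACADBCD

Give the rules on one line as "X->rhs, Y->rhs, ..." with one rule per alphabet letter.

A->AAC, B->CD, C->ADB, D->ADB

  step 2 ⇒ step 3: AACADBCDAACADBCDAACADBCDADBADB ⇒ AAC·AAC·ADB·AAC·ADB·CD·ADB·ADB·AAC·AAC·ADB·AAC·ADB·CD·ADB·ADB·AAC·AAC·ADB·AAC·ADB·CD·ADB·ADB·AAC·ADB·CD·AAC·ADB·CD
    A ↦ AAC
    B ↦ CD
    C ↦ ADB
    D ↦ ADB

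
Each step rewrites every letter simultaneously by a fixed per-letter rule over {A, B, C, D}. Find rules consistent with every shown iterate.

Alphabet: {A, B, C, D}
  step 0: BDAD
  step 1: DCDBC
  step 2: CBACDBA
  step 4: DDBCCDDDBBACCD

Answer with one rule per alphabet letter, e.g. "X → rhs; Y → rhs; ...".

  step 1 ⇒ step 2: DCDBC ⇒ C·BA·C·D·BA
    B ↦ D
    C ↦ BA
    D ↦ C
  step 0 ⇒ step 1: BDAD ⇒ D·C·DB·C
    A ↦ DB

A->DB, B->D, C->BA, D->C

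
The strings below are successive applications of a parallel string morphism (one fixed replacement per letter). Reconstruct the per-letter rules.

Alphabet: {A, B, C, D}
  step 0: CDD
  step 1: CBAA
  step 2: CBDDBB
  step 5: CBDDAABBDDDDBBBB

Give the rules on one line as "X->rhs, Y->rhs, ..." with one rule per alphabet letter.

A->B, B->DD, C->CB, D->A

  step 1 ⇒ step 2: CBAA ⇒ CB·DD·B·B
    A ↦ B
    B ↦ DD
    C ↦ CB
  step 0 ⇒ step 1: CDD ⇒ CB·A·A
    D ↦ A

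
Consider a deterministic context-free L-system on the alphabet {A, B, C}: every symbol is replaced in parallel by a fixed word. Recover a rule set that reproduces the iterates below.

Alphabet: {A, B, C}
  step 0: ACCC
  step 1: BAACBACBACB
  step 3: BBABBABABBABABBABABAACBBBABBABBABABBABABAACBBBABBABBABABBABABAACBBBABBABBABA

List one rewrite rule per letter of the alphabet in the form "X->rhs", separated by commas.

A->BA, B->BBA, C->ACB

  step 0 ⇒ step 1: ACCC ⇒ BA·ACB·ACB·ACB
    A ↦ BA
    C ↦ ACB
    B ↦ BBA  (constrained at step 1)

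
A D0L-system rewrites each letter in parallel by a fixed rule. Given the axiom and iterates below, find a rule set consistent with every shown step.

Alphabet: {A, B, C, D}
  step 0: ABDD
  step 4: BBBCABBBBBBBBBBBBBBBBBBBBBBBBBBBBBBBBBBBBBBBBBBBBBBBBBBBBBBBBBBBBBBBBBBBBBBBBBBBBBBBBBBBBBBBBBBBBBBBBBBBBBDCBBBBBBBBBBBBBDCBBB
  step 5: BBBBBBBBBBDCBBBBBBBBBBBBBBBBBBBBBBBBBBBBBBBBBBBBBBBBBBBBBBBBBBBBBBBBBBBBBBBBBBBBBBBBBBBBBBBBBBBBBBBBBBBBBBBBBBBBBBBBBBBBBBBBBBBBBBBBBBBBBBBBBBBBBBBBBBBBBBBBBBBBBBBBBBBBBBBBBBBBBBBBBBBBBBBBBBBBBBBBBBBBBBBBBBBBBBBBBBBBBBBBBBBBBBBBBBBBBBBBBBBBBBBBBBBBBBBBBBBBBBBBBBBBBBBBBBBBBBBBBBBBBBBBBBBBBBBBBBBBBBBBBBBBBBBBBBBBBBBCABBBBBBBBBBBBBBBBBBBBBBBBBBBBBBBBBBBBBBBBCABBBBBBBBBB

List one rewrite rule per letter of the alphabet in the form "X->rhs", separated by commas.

A->DC, B->BBB, C->B, D->CA

  step 4 ⇒ step 5: BBBCABBBBBBBBBBBBBBBBBBBBBBBBBBBBBBBBBBBBBBBBBBBBBBBBBBBBBBBBBBBBBBBBBBBBBBBBBBBBBBBBBBBBBBBBBBBBBBBBBBBBBDCBBBBBBBBBBBBBDCBBB ⇒ BBB·BBB·BBB·B·DC·BBB·BBB·BBB·BBB·BBB·BBB·BBB·BBB·BBB·BBB·BBB·BBB·BBB·BBB·BBB·BBB·BBB·BBB·BBB·BBB·BBB·BBB·BBB·BBB·BBB·BBB·BBB·BBB·BBB·BBB·BBB·BBB·BBB·BBB·BBB·BBB·BBB·BBB·BBB·BBB·BBB·BBB·BBB·BBB·BBB·BBB·BBB·BBB·BBB·BBB·BBB·BBB·BBB·BBB·BBB·BBB·BBB·BBB·BBB·BBB·BBB·BBB·BBB·BBB·BBB·BBB·BBB·BBB·BBB·BBB·BBB·BBB·BBB·BBB·BBB·BBB·BBB·BBB·BBB·BBB·BBB·BBB·BBB·BBB·BBB·BBB·BBB·BBB·BBB·BBB·BBB·BBB·BBB·BBB·BBB·BBB·BBB·BBB·BBB·BBB·BBB·CA·B·BBB·BBB·BBB·BBB·BBB·BBB·BBB·BBB·BBB·BBB·BBB·BBB·BBB·CA·B·BBB·BBB·BBB
    A ↦ DC
    B ↦ BBB
    C ↦ B
    D ↦ CA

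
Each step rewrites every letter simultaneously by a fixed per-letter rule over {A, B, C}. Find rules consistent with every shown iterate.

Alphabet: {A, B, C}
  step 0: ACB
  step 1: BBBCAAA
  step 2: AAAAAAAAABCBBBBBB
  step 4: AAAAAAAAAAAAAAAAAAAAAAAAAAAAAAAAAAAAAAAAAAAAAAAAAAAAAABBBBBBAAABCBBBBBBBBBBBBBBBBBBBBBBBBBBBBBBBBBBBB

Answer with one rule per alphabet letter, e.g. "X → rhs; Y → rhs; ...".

  step 1 ⇒ step 2: BBBCAAA ⇒ AAA·AAA·AAA·BC·BB·BB·BB
    A ↦ BB
    B ↦ AAA
    C ↦ BC

A->BB, B->AAA, C->BC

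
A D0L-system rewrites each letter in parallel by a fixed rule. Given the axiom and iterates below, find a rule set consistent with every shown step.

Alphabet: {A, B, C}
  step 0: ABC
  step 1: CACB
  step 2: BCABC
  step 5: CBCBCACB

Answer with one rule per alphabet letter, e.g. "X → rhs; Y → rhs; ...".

  step 1 ⇒ step 2: CACB ⇒ B·CA·B·C
    A ↦ CA
    B ↦ C
    C ↦ B

A->CA, B->C, C->B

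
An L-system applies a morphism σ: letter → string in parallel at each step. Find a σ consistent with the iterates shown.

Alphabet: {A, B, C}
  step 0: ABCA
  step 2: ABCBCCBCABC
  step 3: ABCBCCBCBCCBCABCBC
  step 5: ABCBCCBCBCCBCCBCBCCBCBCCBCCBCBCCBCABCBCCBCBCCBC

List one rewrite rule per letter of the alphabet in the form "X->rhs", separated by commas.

A->AB, B->C, C->BC

  step 2 ⇒ step 3: ABCBCCBCABC ⇒ AB·C·BC·C·BC·BC·C·BC·AB·C·BC
    A ↦ AB
    B ↦ C
    C ↦ BC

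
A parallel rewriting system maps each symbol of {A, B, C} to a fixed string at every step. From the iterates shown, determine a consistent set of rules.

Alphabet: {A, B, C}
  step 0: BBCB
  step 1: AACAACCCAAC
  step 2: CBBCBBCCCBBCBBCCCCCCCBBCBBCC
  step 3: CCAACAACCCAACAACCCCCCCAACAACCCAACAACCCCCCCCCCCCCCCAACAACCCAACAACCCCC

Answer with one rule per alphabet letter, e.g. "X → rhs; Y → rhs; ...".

  step 2 ⇒ step 3: CBBCBBCCCBBCBBCCCCCCCBBCBBCC ⇒ CC·AAC·AAC·CC·AAC·AAC·CC·CC·CC·AAC·AAC·CC·AAC·AAC·CC·CC·CC·CC·CC·CC·CC·AAC·AAC·CC·AAC·AAC·CC·CC
    B ↦ AAC
    C ↦ CC
  step 1 ⇒ step 2: AACAACCCAAC ⇒ CBB·CBB·CC·CBB·CBB·CC·CC·CC·CBB·CBB·CC
    A ↦ CBB

A->CBB, B->AAC, C->CC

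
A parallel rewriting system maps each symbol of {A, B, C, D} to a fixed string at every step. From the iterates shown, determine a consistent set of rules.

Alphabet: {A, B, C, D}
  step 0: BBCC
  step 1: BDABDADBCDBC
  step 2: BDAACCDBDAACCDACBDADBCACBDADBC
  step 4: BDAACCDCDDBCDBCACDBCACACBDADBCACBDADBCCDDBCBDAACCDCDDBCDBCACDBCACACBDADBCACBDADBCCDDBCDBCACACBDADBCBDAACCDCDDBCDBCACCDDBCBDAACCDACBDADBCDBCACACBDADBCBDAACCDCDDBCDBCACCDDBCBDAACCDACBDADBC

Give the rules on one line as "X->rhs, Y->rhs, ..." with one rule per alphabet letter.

  step 1 ⇒ step 2: BDABDADBCDBC ⇒ BDA·AC·CD·BDA·AC·CD·AC·BDA·DBC·AC·BDA·DBC
    A ↦ CD
    B ↦ BDA
    C ↦ DBC
    D ↦ AC

A->CD, B->BDA, C->DBC, D->AC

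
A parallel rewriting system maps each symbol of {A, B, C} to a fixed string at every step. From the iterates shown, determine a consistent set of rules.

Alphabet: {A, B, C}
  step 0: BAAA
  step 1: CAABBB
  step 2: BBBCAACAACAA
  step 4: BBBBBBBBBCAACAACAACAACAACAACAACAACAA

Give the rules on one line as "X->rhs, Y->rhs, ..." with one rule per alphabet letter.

  step 1 ⇒ step 2: CAABBB ⇒ B·B·B·CAA·CAA·CAA
    A ↦ B
    B ↦ CAA
    C ↦ B

A->B, B->CAA, C->B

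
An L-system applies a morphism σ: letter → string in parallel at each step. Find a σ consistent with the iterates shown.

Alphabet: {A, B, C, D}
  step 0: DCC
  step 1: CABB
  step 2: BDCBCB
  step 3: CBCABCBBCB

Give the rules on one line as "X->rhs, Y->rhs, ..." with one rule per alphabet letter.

  step 2 ⇒ step 3: BDCBCB ⇒ CB·CA·B·CB·B·CB
    B ↦ CB
    C ↦ B
    D ↦ CA
  step 1 ⇒ step 2: CABB ⇒ B·D·CB·CB
    A ↦ D

A->D, B->CB, C->B, D->CA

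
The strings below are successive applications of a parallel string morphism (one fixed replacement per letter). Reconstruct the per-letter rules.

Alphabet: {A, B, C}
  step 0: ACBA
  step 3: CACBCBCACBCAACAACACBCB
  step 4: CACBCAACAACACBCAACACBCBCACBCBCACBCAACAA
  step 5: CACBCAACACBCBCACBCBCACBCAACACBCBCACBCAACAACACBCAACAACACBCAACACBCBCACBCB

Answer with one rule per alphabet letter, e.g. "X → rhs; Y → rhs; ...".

  step 4 ⇒ step 5: CACBCAACAACACBCAACACBCBCACBCBCACBCAACAA ⇒ CA·CB·CA·A·CA·CB·CB·CA·CB·CB·CA·CB·CA·A·CA·CB·CB·CA·CB·CA·A·CA·A·CA·CB·CA·A·CA·A·CA·CB·CA·A·CA·CB·CB·CA·CB·CB
    A ↦ CB
    B ↦ A
    C ↦ CA

A->CB, B->A, C->CA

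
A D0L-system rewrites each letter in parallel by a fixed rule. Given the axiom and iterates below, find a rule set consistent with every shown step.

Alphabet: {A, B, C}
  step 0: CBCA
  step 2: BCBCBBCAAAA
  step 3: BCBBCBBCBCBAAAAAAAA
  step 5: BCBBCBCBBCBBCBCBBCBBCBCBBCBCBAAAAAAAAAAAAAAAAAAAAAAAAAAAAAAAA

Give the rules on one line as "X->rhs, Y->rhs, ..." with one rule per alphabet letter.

A->AA, B->BC, C->B

  step 2 ⇒ step 3: BCBCBBCAAAA ⇒ BC·B·BC·B·BC·BC·B·AA·AA·AA·AA
    A ↦ AA
    B ↦ BC
    C ↦ B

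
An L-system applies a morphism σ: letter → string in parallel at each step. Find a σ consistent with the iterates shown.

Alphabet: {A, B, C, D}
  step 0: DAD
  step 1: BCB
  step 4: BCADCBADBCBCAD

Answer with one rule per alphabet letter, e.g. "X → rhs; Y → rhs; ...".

A->C, B->AD, C->BC, D->B

  step 0 ⇒ step 1: DAD ⇒ B·C·B
    A ↦ C
    D ↦ B
    B ↦ AD  (constrained at step 1)
    C ↦ BC  (constrained at step 1)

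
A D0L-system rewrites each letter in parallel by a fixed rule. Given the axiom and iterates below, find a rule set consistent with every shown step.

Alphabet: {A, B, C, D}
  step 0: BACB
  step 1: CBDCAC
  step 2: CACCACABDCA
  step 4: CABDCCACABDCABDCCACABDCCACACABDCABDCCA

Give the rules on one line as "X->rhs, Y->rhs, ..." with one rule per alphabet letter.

  step 1 ⇒ step 2: CBDCAC ⇒ CA·C·CA·CA·BD·CA
    A ↦ BD
    B ↦ C
    C ↦ CA
    D ↦ CA

A->BD, B->C, C->CA, D->CA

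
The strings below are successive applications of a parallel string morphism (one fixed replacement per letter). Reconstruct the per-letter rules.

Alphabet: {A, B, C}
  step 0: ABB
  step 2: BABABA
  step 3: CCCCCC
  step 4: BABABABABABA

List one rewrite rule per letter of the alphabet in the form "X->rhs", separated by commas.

  step 3 ⇒ step 4: CCCCCC ⇒ BA·BA·BA·BA·BA·BA
    C ↦ BA
  step 2 ⇒ step 3: BABABA ⇒ C·C·C·C·C·C
    A ↦ C
  step 2 ⇒ step 3: BABABA ⇒ C·C·C·C·C·C
    B ↦ C

A->C, B->C, C->BA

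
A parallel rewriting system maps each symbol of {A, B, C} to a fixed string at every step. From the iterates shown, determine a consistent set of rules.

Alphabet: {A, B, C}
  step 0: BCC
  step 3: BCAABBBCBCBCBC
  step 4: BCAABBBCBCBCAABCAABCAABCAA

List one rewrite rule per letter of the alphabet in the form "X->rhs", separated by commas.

A->B, B->BC, C->AA

  step 3 ⇒ step 4: BCAABBBCBCBCBC ⇒ BC·AA·B·B·BC·BC·BC·AA·BC·AA·BC·AA·BC·AA
    A ↦ B
    B ↦ BC
    C ↦ AA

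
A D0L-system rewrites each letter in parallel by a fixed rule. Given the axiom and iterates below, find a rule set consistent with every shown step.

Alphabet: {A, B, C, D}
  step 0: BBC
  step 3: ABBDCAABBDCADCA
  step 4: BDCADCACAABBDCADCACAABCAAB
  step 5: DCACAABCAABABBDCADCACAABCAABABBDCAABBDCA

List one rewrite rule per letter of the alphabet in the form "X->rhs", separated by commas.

  step 4 ⇒ step 5: BDCADCACAABBDCADCACAABCAAB ⇒ DCA·CA·A·B·CA·A·B·A·B·B·DCA·DCA·CA·A·B·CA·A·B·A·B·B·DCA·A·B·B·DCA
    A ↦ B
    B ↦ DCA
    C ↦ A
    D ↦ CA

A->B, B->DCA, C->A, D->CA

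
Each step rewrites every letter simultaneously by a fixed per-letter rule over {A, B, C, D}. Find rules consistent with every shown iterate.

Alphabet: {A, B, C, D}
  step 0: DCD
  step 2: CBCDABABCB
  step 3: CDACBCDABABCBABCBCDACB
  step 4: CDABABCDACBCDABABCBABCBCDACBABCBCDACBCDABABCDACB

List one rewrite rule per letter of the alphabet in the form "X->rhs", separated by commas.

  step 3 ⇒ step 4: CDACBCDABABCBABCBCDACB ⇒ CDA·B·AB·CDA·CB·CDA·B·AB·CB·AB·CB·CDA·CB·AB·CB·CDA·CB·CDA·B·AB·CDA·CB
    A ↦ AB
    B ↦ CB
    C ↦ CDA
    D ↦ B

A->AB, B->CB, C->CDA, D->B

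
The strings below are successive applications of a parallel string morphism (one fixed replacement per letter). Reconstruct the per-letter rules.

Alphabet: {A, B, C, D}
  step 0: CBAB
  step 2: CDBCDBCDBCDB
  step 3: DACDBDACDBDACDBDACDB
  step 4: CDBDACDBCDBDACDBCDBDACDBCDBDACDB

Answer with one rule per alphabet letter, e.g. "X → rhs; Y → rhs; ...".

  step 3 ⇒ step 4: DACDBDACDBDACDBDACDB ⇒ C·DB·DA·C·DB·C·DB·DA·C·DB·C·DB·DA·C·DB·C·DB·DA·C·DB
    A ↦ DB
    B ↦ DB
    C ↦ DA
    D ↦ C

A->DB, B->DB, C->DA, D->C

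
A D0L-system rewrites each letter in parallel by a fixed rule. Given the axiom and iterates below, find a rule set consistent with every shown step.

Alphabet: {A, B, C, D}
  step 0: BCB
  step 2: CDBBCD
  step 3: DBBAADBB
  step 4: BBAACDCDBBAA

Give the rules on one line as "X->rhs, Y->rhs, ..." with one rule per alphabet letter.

A->CD, B->A, C->D, D->BB

  step 3 ⇒ step 4: DBBAADBB ⇒ BB·A·A·CD·CD·BB·A·A
    A ↦ CD
    B ↦ A
    D ↦ BB
  step 2 ⇒ step 3: CDBBCD ⇒ D·BB·A·A·D·BB
    C ↦ D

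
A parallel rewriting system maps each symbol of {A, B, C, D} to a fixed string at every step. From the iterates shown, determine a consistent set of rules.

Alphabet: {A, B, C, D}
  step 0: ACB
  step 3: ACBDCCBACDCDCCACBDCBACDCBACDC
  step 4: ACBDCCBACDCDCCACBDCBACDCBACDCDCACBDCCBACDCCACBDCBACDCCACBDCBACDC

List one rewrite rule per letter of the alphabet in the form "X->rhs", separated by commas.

  step 3 ⇒ step 4: ACBDCCBACDCDCCACBDCBACDCBACDC ⇒ ACB·DC·C·BAC·DC·DC·C·ACB·DC·BAC·DC·BAC·DC·DC·ACB·DC·C·BAC·DC·C·ACB·DC·BAC·DC·C·ACB·DC·BAC·DC
    A ↦ ACB
    B ↦ C
    C ↦ DC
    D ↦ BAC

A->ACB, B->C, C->DC, D->BAC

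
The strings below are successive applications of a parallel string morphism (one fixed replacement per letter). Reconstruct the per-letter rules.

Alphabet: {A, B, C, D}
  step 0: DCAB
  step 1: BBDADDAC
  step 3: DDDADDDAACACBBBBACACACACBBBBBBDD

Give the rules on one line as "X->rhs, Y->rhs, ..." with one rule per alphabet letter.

  step 0 ⇒ step 1: DCAB ⇒ BB·DA·DD·AC
    A ↦ DD
    B ↦ AC
    C ↦ DA
    D ↦ BB

A->DD, B->AC, C->DA, D->BB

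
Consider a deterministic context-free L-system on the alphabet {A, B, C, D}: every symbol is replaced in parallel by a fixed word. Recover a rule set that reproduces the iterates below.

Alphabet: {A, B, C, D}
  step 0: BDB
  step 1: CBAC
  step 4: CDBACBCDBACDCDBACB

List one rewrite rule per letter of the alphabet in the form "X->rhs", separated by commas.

  step 0 ⇒ step 1: BDB ⇒ C·BA·C
    B ↦ C
    D ↦ BA
    A ↦ B  (constrained at step 1)
    C ↦ CD  (constrained at step 1)

A->B, B->C, C->CD, D->BA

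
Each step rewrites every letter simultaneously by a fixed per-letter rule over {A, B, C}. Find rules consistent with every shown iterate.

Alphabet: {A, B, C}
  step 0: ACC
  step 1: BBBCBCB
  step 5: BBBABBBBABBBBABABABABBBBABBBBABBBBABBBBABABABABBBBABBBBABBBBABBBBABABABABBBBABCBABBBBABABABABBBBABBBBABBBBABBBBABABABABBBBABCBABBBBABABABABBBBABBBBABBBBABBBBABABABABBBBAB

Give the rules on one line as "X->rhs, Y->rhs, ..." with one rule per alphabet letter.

A->BBB, B->AB, C->CB

  step 0 ⇒ step 1: ACC ⇒ BBB·CB·CB
    A ↦ BBB
    C ↦ CB
    B ↦ AB  (constrained at step 1)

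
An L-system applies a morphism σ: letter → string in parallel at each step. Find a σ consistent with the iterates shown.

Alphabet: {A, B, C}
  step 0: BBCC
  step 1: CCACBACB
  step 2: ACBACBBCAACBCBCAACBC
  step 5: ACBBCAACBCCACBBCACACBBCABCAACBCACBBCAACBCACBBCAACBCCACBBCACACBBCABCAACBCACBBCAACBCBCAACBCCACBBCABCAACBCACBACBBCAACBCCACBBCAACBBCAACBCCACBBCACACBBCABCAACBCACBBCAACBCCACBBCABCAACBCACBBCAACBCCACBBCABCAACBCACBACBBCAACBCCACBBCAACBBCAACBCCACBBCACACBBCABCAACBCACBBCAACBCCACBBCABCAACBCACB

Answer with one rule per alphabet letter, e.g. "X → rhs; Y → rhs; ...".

A->BCA, B->C, C->ACB

  step 1 ⇒ step 2: CCACBACB ⇒ ACB·ACB·BCA·ACB·C·BCA·ACB·C
    A ↦ BCA
    B ↦ C
    C ↦ ACB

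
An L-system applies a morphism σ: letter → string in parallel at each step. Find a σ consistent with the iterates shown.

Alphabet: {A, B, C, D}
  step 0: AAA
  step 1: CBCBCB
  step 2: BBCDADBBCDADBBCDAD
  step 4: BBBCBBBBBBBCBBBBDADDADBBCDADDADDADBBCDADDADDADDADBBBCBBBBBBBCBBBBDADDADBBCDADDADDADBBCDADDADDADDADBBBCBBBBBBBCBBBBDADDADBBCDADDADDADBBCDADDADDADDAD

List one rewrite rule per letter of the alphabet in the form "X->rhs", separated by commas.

A->CB, B->DAD, C->BBC, D->BBB

  step 1 ⇒ step 2: CBCBCB ⇒ BBC·DAD·BBC·DAD·BBC·DAD
    B ↦ DAD
    C ↦ BBC
  step 0 ⇒ step 1: AAA ⇒ CB·CB·CB
    A ↦ CB
    D ↦ BBB  (constrained at step 2)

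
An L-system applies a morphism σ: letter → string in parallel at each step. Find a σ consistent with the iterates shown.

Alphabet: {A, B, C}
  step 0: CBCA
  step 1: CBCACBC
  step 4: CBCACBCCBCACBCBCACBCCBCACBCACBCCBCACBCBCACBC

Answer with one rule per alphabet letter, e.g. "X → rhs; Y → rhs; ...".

A->C, B->CA, C->CB

  step 0 ⇒ step 1: CBCA ⇒ CB·CA·CB·C
    A ↦ C
    B ↦ CA
    C ↦ CB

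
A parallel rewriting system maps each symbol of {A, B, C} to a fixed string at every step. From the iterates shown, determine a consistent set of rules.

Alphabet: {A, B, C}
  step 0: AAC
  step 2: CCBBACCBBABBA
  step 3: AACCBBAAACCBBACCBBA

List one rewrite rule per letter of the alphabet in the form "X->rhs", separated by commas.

A->BBA, B->C, C->A

  step 2 ⇒ step 3: CCBBACCBBABBA ⇒ A·A·C·C·BBA·A·A·C·C·BBA·C·C·BBA
    A ↦ BBA
    B ↦ C
    C ↦ A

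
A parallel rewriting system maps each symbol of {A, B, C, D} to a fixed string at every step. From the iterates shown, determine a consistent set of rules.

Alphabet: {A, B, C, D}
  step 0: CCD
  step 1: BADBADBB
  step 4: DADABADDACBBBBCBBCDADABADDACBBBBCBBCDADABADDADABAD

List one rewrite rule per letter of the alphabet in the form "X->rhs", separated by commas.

A->C, B->DA, C->BAD, D->BB

  step 0 ⇒ step 1: CCD ⇒ BAD·BAD·BB
    C ↦ BAD
    D ↦ BB
    A ↦ C  (constrained at step 1)
    B ↦ DA  (constrained at step 1)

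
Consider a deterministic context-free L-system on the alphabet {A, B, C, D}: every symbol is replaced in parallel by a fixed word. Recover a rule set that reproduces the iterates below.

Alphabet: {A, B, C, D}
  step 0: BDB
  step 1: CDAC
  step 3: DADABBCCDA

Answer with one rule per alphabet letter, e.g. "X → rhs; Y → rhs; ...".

A->BB, B->C, C->D, D->DA

  step 0 ⇒ step 1: BDB ⇒ C·DA·C
    B ↦ C
    D ↦ DA
    A ↦ BB  (constrained at step 1)
    C ↦ D  (constrained at step 1)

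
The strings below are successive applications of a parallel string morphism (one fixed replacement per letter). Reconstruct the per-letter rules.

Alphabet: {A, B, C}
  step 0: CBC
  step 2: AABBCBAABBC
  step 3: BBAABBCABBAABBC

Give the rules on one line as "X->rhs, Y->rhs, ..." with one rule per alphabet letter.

A->B, B->A, C->BBC

  step 2 ⇒ step 3: AABBCBAABBC ⇒ B·B·A·A·BBC·A·B·B·A·A·BBC
    A ↦ B
    B ↦ A
    C ↦ BBC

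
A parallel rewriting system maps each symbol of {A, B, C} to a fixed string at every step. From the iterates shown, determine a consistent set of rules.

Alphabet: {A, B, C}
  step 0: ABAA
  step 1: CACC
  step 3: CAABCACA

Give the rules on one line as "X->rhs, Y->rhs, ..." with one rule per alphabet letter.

A->C, B->A, C->AB

  step 0 ⇒ step 1: ABAA ⇒ C·A·C·C
    A ↦ C
    B ↦ A
    C ↦ AB  (constrained at step 1)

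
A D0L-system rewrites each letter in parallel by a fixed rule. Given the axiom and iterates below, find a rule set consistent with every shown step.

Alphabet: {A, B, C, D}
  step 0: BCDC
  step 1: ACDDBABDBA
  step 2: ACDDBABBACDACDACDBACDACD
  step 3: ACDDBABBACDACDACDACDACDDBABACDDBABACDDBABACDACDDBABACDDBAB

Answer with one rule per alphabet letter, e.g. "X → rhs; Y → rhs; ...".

A->ACD, B->ACD, C->DBA, D->B

  step 2 ⇒ step 3: ACDDBABBACDACDACDBACDACD ⇒ ACD·DBA·B·B·ACD·ACD·ACD·ACD·ACD·DBA·B·ACD·DBA·B·ACD·DBA·B·ACD·ACD·DBA·B·ACD·DBA·B
    A ↦ ACD
    B ↦ ACD
    C ↦ DBA
    D ↦ B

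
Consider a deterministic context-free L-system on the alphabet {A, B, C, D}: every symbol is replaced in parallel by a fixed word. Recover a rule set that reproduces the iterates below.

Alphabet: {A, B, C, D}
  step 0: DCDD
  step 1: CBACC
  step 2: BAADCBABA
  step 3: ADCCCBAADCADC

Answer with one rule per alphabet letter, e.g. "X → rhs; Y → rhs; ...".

  step 2 ⇒ step 3: BAADCBABA ⇒ AD·C·C·C·BA·AD·C·AD·C
    A ↦ C
    B ↦ AD
    C ↦ BA
    D ↦ C

A->C, B->AD, C->BA, D->C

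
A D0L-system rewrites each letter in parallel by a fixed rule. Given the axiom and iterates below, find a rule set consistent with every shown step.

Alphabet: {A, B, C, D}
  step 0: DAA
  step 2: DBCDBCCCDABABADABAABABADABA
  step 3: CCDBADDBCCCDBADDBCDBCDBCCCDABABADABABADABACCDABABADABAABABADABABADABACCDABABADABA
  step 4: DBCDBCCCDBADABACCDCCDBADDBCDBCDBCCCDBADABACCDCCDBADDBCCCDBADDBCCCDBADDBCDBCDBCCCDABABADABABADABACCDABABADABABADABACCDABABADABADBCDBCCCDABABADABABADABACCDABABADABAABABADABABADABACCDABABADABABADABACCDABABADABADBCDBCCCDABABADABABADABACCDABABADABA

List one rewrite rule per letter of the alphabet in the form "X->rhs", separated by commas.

  step 3 ⇒ step 4: CCDBADDBCCCDBADDBCDBCDBCCCDABABADABABADABACCDABABADABAABABADABABADABACCDABABADABA ⇒ DBC·DBC·CCD·BAD·ABA·CCD·CCD·BAD·DBC·DBC·DBC·CCD·BAD·ABA·CCD·CCD·BAD·DBC·CCD·BAD·DBC·CCD·BAD·DBC·DBC·DBC·CCD·ABA·BAD·ABA·BAD·ABA·CCD·ABA·BAD·ABA·BAD·ABA·CCD·ABA·BAD·ABA·DBC·DBC·CCD·ABA·BAD·ABA·BAD·ABA·CCD·ABA·BAD·ABA·ABA·BAD·ABA·BAD·ABA·CCD·ABA·BAD·ABA·BAD·ABA·CCD·ABA·BAD·ABA·DBC·DBC·CCD·ABA·BAD·ABA·BAD·ABA·CCD·ABA·BAD·ABA
    A ↦ ABA
    B ↦ BAD
    C ↦ DBC
    D ↦ CCD

A->ABA, B->BAD, C->DBC, D->CCD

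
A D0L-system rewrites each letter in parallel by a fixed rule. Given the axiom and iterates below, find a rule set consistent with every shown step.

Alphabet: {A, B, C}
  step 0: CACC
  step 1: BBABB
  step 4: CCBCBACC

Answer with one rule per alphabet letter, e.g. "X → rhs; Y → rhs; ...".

A->BA, B->C, C->B

  step 0 ⇒ step 1: CACC ⇒ B·BA·B·B
    A ↦ BA
    C ↦ B
    B ↦ C  (constrained at step 1)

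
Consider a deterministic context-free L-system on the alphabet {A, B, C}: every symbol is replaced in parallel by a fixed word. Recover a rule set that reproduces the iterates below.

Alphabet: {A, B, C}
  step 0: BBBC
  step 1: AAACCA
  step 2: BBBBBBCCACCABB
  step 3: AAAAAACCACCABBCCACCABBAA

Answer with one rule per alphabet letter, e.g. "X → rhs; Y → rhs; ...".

  step 2 ⇒ step 3: BBBBBBCCACCABB ⇒ A·A·A·A·A·A·CCA·CCA·BB·CCA·CCA·BB·A·A
    A ↦ BB
    B ↦ A
    C ↦ CCA

A->BB, B->A, C->CCA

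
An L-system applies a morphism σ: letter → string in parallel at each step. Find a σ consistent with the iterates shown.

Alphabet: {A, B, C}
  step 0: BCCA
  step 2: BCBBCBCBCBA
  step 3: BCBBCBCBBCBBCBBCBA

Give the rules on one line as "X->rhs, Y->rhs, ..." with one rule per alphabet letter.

A->BA, B->BC, C->B

  step 2 ⇒ step 3: BCBBCBCBCBA ⇒ BC·B·BC·BC·B·BC·B·BC·B·BC·BA
    A ↦ BA
    B ↦ BC
    C ↦ B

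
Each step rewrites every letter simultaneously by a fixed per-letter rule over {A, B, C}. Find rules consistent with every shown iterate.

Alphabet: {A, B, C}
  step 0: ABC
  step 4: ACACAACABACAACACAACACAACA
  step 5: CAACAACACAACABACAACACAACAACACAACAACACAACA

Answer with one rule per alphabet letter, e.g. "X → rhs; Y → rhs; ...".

  step 4 ⇒ step 5: ACACAACABACAACACAACACAACA ⇒ CA·A·CA·A·CA·CA·A·CA·BA·CA·A·CA·CA·A·CA·A·CA·CA·A·CA·A·CA·CA·A·CA
    A ↦ CA
    B ↦ BA
    C ↦ A

A->CA, B->BA, C->A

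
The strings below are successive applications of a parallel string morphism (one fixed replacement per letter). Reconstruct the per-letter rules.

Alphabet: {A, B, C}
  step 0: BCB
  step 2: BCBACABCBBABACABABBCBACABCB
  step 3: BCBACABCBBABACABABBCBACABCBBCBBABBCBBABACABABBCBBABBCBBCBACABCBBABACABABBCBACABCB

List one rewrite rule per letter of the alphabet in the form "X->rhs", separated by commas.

  step 2 ⇒ step 3: BCBACABCBBABACABABBCBACABCB ⇒ BCB·ACA·BCB·BAB·ACA·BAB·BCB·ACA·BCB·BCB·BAB·BCB·BAB·ACA·BAB·BCB·BAB·BCB·BCB·ACA·BCB·BAB·ACA·BAB·BCB·ACA·BCB
    A ↦ BAB
    B ↦ BCB
    C ↦ ACA

A->BAB, B->BCB, C->ACA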